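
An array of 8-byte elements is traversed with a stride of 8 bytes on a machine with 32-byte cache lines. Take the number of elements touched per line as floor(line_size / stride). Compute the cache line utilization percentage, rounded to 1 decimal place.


Elements per cache line = floor(32 / 8) = 4
Bytes used = 4 * 8 = 32
Utilization = 32 / 32 * 100 = 100.0%

100.0


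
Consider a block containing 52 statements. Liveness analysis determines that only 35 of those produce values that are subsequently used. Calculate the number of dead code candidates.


Dead code = total statements - live definitions
= 52 - 35 = 17

17


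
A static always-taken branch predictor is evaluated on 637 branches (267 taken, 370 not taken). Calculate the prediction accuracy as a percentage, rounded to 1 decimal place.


Predictor: always-taken
Correct predictions = 267
Accuracy = 267 / 637 * 100 = 41.9%

41.9


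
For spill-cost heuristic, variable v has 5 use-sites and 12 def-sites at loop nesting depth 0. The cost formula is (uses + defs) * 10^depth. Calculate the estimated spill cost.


uses + defs = 5 + 12 = 17
10^0 = 1
Spill cost = 17 * 1 = 17

17


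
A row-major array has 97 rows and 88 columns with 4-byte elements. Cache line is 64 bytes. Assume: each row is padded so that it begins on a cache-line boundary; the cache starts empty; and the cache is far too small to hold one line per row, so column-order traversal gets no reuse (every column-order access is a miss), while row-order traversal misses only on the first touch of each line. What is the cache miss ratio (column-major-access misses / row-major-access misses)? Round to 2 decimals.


Each row occupies 88 * 4 = 352 bytes and starts on a line boundary, so it spans ceil(352 / 64) = 6 cache lines.
Row-major traversal misses (one per line touched): 97 * ceil(88 * 4 / 64) = 582
Column-major traversal misses (no reuse, every access misses): 97 * 88 = 8536
Ratio = 8536 / 582 = 14.67

14.67


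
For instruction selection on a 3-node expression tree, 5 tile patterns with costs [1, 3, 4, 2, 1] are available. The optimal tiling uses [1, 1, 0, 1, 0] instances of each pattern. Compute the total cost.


Total cost = sum(count_i * cost_i)
= 1*1 + 1*3 + 0*4 + 1*2 + 0*1
= 6

6


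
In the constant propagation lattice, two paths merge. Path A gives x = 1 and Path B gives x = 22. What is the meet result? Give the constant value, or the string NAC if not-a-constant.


Meet operation: if both paths give the same constant, result is that constant; if they differ, result is NAC (not-a-constant).
Path A: 1, Path B: 22 -> differ
Result: not-a-constant -> NAC

NAC


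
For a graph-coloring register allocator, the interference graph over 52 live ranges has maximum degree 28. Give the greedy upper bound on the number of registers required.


Greedy coloring never needs more than (max_degree + 1) colors: when coloring a vertex, at most max_degree neighbors are already colored.
Upper bound = 28 + 1 = 29

29


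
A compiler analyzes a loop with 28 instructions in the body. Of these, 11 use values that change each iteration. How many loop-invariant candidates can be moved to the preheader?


Invariant candidates = total - loop-dependent
= 28 - 11 = 17

17


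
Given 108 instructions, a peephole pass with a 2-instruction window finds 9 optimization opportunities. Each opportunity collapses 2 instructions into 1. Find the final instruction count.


Each match removes 1 instructions.
Total removed = 9 * 1 = 9
Remaining = 108 - 9 = 99

99


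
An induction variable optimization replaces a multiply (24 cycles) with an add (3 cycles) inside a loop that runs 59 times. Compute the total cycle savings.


Per-iteration saving = 24 - 3 = 21
Total saved = 59 * 21 = 1239

1239


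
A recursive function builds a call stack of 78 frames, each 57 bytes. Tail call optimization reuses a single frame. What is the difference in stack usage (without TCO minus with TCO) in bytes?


Without TCO: 78 * 57 = 4446 bytes
With TCO: reuse 1 frame = 57 bytes
Savings = 4446 - 57 = 4389

4389


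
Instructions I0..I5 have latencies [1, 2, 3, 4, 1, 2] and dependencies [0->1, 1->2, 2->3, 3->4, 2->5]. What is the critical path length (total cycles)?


Compute longest path through dependency graph: dist(Ik) = max over predecessors of dist + latency(Ik).
dist(I0) = latency 1 = 1
dist(I1) = dist(I0) + 2 = 1 + 2 = 3
dist(I2) = dist(I1) + 3 = 3 + 3 = 6
dist(I3) = dist(I2) + 4 = 6 + 4 = 10
dist(I4) = dist(I3) + 1 = 10 + 1 = 11
dist(I5) = dist(I2) + 2 = 6 + 2 = 8
Critical path = max dist = 11

11


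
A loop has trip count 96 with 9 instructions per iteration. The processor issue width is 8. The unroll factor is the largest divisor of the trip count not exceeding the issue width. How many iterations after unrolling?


Largest divisor of 96 <= 8 is 8
New iterations = 96 / 8 = 12

12


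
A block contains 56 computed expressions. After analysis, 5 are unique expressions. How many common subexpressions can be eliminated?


CSE count = total expressions - unique expressions
= 56 - 5 = 51

51


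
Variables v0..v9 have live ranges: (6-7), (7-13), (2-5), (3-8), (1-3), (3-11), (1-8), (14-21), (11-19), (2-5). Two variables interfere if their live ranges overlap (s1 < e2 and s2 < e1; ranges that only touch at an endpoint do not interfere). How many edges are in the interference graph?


Check all pairs for overlapping intervals.
Two intervals (s1,e1) and (s2,e2) overlap if s1 < e2 and s2 < e1.
v0 (6-7) vs v1..v9: overlaps v3, v5, v6 -> 3
v1 (7-13) vs v2..v9: overlaps v3, v5, v6, v8 -> 4
v2 (2-5) vs v3..v9: overlaps v3, v4, v5, v6, v9 -> 5
v3 (3-8) vs v4..v9: overlaps v5, v6, v9 -> 3
v4 (1-3) vs v5..v9: overlaps v6, v9 -> 2
v5 (3-11) vs v6..v9: overlaps v6, v9 -> 2
v6 (1-8) vs v7..v9: overlaps v9 -> 1
v7 (14-21) vs v8..v9: overlaps v8 -> 1
v8 (11-19) vs v9: overlaps none -> 0
Total overlapping pairs = 3 + 4 + 5 + 3 + 2 + 2 + 1 + 1 + 0 = 21

21


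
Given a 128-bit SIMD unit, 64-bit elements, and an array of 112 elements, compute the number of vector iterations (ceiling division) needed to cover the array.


Width = 128 / 64 = 2 elements per vector op
Iterations = ceil(112 / 2) = 56

56


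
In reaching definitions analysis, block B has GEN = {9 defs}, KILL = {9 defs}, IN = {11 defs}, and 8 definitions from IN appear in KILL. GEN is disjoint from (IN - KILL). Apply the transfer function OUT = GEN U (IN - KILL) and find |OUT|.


IN - KILL: 11 - 8 = 3 surviving definitions
OUT = GEN + surviving = 9 + 3 = 12

12


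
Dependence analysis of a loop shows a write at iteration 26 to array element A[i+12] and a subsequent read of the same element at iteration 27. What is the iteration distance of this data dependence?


Distance = read iteration - write iteration
= 27 - 26 = 1

1


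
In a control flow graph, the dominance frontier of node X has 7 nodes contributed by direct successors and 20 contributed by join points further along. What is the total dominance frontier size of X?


DF(X) = direct successor contributions + join point contributions
= 7 + 20 = 27

27


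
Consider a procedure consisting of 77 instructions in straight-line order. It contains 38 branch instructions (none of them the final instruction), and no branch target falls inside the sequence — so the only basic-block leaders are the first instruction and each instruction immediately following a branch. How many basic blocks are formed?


With no in-sequence branch targets, the leaders are the first instruction plus the instruction after each branch.
Number of basic blocks = branches + 1
= 38 + 1 = 39

39


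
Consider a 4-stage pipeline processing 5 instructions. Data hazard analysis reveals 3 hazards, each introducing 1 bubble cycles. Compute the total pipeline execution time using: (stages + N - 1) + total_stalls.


Base cycles = 4 + 5 - 1 = 8
Total stalls = 3 * 1 = 3
Total = 8 + 3 = 11

11


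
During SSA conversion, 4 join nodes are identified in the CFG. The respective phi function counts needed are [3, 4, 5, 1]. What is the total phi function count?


Total phi functions = sum of phi functions at each join node
= 3 + 4 + 5 + 1 = 13

13


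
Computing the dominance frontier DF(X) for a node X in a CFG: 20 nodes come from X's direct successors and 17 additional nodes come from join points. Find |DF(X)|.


DF(X) = direct successor contributions + join point contributions
= 20 + 17 = 37

37


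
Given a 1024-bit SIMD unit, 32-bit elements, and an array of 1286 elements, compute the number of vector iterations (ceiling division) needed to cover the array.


Width = 1024 / 32 = 32 elements per vector op
Iterations = ceil(1286 / 32) = 41

41


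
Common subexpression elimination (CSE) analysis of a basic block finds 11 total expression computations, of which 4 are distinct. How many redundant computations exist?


CSE count = total expressions - unique expressions
= 11 - 4 = 7

7


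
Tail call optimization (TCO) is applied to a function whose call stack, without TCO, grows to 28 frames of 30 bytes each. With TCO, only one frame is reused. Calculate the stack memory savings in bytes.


Without TCO: 28 * 30 = 840 bytes
With TCO: reuse 1 frame = 30 bytes
Savings = 840 - 30 = 810

810


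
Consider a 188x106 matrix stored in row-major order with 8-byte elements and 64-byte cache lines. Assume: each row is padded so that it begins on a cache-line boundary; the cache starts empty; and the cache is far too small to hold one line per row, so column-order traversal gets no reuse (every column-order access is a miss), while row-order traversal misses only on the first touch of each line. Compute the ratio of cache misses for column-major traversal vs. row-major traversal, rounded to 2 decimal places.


Each row occupies 106 * 8 = 848 bytes and starts on a line boundary, so it spans ceil(848 / 64) = 14 cache lines.
Row-major traversal misses (one per line touched): 188 * ceil(106 * 8 / 64) = 2632
Column-major traversal misses (no reuse, every access misses): 188 * 106 = 19928
Ratio = 19928 / 2632 = 7.57

7.57


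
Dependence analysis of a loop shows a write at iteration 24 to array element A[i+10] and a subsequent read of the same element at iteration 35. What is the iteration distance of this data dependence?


Distance = read iteration - write iteration
= 35 - 24 = 11

11


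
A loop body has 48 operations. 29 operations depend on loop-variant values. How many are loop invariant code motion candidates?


Invariant candidates = total - loop-dependent
= 48 - 29 = 19

19


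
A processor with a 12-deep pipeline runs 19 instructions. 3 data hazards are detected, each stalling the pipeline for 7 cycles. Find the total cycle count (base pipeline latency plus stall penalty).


Base cycles = 12 + 19 - 1 = 30
Total stalls = 3 * 7 = 21
Total = 30 + 21 = 51

51


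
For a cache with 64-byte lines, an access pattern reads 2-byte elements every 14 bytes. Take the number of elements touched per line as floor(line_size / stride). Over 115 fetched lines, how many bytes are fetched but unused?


Elements per line = floor(64 / 14) = 4
Bytes used per line = 4 * 2 = 8
Wasted per line = 64 - 8 = 56
Total wasted = 56 * 115 = 6440

6440


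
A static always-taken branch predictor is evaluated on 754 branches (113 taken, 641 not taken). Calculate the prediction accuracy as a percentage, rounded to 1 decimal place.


Predictor: always-taken
Correct predictions = 113
Accuracy = 113 / 754 * 100 = 15.0%

15.0


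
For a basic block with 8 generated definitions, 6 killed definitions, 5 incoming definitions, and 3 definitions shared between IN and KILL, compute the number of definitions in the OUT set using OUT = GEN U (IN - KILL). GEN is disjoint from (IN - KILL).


IN - KILL: 5 - 3 = 2 surviving definitions
OUT = GEN + surviving = 8 + 2 = 10

10


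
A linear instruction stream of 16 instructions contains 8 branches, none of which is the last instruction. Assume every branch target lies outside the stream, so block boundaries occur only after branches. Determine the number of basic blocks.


With no in-sequence branch targets, the leaders are the first instruction plus the instruction after each branch.
Number of basic blocks = branches + 1
= 8 + 1 = 9

9


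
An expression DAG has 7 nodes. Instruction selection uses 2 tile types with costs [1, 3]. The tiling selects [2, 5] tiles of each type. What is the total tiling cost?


Total cost = sum(count_i * cost_i)
= 2*1 + 5*3
= 17

17


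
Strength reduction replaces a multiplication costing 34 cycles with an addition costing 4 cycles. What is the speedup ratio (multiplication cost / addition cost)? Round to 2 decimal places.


Ratio = mult_cost / add_cost = 34 / 4 = 8.5

8.5


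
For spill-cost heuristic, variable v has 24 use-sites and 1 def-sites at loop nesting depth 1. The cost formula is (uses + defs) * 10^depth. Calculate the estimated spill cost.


uses + defs = 24 + 1 = 25
10^1 = 10
Spill cost = 25 * 10 = 250

250


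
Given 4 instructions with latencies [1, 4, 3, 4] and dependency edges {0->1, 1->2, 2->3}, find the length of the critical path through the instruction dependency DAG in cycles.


Compute longest path through dependency graph: dist(Ik) = max over predecessors of dist + latency(Ik).
dist(I0) = latency 1 = 1
dist(I1) = dist(I0) + 4 = 1 + 4 = 5
dist(I2) = dist(I1) + 3 = 5 + 3 = 8
dist(I3) = dist(I2) + 4 = 8 + 4 = 12
Critical path = max dist = 12

12


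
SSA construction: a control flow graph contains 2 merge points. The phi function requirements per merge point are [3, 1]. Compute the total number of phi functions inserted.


Total phi functions = sum of phi functions at each join node
= 3 + 1 = 4

4


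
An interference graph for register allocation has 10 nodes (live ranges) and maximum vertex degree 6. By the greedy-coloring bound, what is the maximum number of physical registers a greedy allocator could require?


Greedy coloring never needs more than (max_degree + 1) colors: when coloring a vertex, at most max_degree neighbors are already colored.
Upper bound = 6 + 1 = 7

7


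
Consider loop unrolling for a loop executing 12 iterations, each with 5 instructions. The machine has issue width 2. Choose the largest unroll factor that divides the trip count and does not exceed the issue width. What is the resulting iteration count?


Largest divisor of 12 <= 2 is 2
New iterations = 12 / 2 = 6

6


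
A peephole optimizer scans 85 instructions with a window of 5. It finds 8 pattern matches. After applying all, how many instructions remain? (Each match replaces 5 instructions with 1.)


Each match removes 4 instructions.
Total removed = 8 * 4 = 32
Remaining = 85 - 32 = 53

53


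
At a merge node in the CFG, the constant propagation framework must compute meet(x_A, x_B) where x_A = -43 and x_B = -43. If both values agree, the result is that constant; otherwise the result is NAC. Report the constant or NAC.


Meet operation: if both paths give the same constant, result is that constant; if they differ, result is NAC (not-a-constant).
Path A: -43, Path B: -43 -> equal
Result: constant -> -43

-43


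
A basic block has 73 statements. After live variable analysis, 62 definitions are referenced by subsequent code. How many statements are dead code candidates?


Dead code = total statements - live definitions
= 73 - 62 = 11

11


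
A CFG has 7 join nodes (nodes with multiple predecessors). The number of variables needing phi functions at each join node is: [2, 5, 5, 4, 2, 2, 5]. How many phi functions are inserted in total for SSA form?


Total phi functions = sum of phi functions at each join node
= 2 + 5 + 5 + 4 + 2 + 2 + 5 = 25

25


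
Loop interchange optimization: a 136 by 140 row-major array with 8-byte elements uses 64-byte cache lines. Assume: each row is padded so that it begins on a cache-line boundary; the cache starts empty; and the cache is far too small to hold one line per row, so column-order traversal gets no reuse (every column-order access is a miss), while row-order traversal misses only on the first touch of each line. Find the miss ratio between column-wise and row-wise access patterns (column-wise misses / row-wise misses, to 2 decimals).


Each row occupies 140 * 8 = 1120 bytes and starts on a line boundary, so it spans ceil(1120 / 64) = 18 cache lines.
Row-major traversal misses (one per line touched): 136 * ceil(140 * 8 / 64) = 2448
Column-major traversal misses (no reuse, every access misses): 136 * 140 = 19040
Ratio = 19040 / 2448 = 7.78

7.78


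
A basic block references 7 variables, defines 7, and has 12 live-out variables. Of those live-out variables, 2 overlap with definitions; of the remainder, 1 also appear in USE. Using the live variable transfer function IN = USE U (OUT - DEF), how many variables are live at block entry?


OUT - DEF: 12 - 2 = 10
|IN| = |USE| + |OUT - DEF| - |USE ∩ (OUT - DEF)| = 7 + 10 - 1 = 16

16


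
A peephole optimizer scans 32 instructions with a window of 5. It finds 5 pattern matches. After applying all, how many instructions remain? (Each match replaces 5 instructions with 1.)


Each match removes 4 instructions.
Total removed = 5 * 4 = 20
Remaining = 32 - 20 = 12

12


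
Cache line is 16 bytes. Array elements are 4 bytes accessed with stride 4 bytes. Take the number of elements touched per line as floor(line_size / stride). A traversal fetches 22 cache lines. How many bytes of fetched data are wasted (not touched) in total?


Elements per line = floor(16 / 4) = 4
Bytes used per line = 4 * 4 = 16
Wasted per line = 16 - 16 = 0
Total wasted = 0 * 22 = 0

0


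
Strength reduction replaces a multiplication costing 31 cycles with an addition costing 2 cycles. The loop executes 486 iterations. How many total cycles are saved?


Per-iteration saving = 31 - 2 = 29
Total saved = 486 * 29 = 14094

14094


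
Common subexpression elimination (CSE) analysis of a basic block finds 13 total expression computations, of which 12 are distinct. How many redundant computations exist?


CSE count = total expressions - unique expressions
= 13 - 12 = 1

1


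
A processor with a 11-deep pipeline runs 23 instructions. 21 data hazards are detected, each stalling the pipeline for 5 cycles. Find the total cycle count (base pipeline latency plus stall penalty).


Base cycles = 11 + 23 - 1 = 33
Total stalls = 21 * 5 = 105
Total = 33 + 105 = 138

138


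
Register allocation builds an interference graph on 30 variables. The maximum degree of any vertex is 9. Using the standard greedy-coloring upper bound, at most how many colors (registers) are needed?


Greedy coloring never needs more than (max_degree + 1) colors: when coloring a vertex, at most max_degree neighbors are already colored.
Upper bound = 9 + 1 = 10

10


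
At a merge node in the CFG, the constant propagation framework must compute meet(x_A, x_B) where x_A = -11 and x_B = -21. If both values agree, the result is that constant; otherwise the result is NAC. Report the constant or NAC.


Meet operation: if both paths give the same constant, result is that constant; if they differ, result is NAC (not-a-constant).
Path A: -11, Path B: -21 -> differ
Result: not-a-constant -> NAC

NAC


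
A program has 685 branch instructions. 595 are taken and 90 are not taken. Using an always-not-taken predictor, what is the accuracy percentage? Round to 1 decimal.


Predictor: always-not-taken
Correct predictions = 90
Accuracy = 90 / 685 * 100 = 13.1%

13.1


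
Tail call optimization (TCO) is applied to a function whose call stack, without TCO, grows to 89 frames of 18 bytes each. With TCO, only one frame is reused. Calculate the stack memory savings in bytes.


Without TCO: 89 * 18 = 1602 bytes
With TCO: reuse 1 frame = 18 bytes
Savings = 1602 - 18 = 1584

1584


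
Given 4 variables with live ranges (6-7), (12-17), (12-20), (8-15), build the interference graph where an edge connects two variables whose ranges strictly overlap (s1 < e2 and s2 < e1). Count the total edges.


Check all pairs for overlapping intervals.
Two intervals (s1,e1) and (s2,e2) overlap if s1 < e2 and s2 < e1.
v0 (6-7) vs v1..v3: overlaps none -> 0
v1 (12-17) vs v2..v3: overlaps v2, v3 -> 2
v2 (12-20) vs v3: overlaps v3 -> 1
Total overlapping pairs = 0 + 2 + 1 = 3

3


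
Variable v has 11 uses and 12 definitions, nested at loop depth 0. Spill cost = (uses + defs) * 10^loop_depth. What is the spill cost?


uses + defs = 11 + 12 = 23
10^0 = 1
Spill cost = 23 * 1 = 23

23


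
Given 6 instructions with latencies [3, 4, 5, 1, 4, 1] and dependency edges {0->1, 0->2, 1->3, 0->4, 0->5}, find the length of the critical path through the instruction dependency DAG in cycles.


Compute longest path through dependency graph: dist(Ik) = max over predecessors of dist + latency(Ik).
dist(I0) = latency 3 = 3
dist(I1) = dist(I0) + 4 = 3 + 4 = 7
dist(I2) = dist(I0) + 5 = 3 + 5 = 8
dist(I3) = dist(I1) + 1 = 7 + 1 = 8
dist(I4) = dist(I0) + 4 = 3 + 4 = 7
dist(I5) = dist(I0) + 1 = 3 + 1 = 4
Critical path = max dist = 8

8


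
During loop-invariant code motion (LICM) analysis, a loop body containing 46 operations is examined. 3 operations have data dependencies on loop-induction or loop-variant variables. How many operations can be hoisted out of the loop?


Invariant candidates = total - loop-dependent
= 46 - 3 = 43

43


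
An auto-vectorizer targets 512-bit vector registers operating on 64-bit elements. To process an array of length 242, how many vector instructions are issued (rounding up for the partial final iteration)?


Width = 512 / 64 = 8 elements per vector op
Iterations = ceil(242 / 8) = 31

31


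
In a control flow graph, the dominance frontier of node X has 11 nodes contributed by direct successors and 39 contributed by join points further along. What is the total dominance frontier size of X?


DF(X) = direct successor contributions + join point contributions
= 11 + 39 = 50

50


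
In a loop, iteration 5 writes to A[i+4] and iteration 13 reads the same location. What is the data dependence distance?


Distance = read iteration - write iteration
= 13 - 5 = 8

8


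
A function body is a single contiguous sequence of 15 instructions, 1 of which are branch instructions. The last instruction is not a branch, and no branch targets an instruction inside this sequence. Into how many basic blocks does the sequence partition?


With no in-sequence branch targets, the leaders are the first instruction plus the instruction after each branch.
Number of basic blocks = branches + 1
= 1 + 1 = 2

2


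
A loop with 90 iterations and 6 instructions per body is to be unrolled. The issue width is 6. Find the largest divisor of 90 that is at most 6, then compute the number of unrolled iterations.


Largest divisor of 90 <= 6 is 6
New iterations = 90 / 6 = 15

15


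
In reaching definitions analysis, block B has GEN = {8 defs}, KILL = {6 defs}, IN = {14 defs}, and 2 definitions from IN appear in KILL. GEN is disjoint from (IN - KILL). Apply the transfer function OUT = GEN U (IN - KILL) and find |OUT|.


IN - KILL: 14 - 2 = 12 surviving definitions
OUT = GEN + surviving = 8 + 12 = 20

20


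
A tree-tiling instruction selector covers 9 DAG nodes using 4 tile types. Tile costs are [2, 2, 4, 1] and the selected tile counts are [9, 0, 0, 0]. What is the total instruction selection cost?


Total cost = sum(count_i * cost_i)
= 9*2 + 0*2 + 0*4 + 0*1
= 18

18


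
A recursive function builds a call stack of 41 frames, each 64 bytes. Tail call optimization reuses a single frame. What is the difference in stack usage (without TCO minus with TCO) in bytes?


Without TCO: 41 * 64 = 2624 bytes
With TCO: reuse 1 frame = 64 bytes
Savings = 2624 - 64 = 2560

2560


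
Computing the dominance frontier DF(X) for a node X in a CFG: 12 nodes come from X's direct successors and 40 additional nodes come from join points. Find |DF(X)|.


DF(X) = direct successor contributions + join point contributions
= 12 + 40 = 52

52


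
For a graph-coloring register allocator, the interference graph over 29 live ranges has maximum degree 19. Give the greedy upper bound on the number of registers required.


Greedy coloring never needs more than (max_degree + 1) colors: when coloring a vertex, at most max_degree neighbors are already colored.
Upper bound = 19 + 1 = 20

20


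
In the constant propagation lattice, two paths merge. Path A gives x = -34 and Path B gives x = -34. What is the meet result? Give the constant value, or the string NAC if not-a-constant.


Meet operation: if both paths give the same constant, result is that constant; if they differ, result is NAC (not-a-constant).
Path A: -34, Path B: -34 -> equal
Result: constant -> -34

-34


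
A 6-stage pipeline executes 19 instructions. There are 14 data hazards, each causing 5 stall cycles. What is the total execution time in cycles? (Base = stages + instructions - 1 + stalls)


Base cycles = 6 + 19 - 1 = 24
Total stalls = 14 * 5 = 70
Total = 24 + 70 = 94

94


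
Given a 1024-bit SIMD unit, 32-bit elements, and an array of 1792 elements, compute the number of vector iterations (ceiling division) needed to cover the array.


Width = 1024 / 32 = 32 elements per vector op
Iterations = ceil(1792 / 32) = 56

56


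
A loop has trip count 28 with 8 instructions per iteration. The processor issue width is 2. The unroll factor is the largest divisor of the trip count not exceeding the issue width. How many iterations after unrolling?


Largest divisor of 28 <= 2 is 2
New iterations = 28 / 2 = 14

14


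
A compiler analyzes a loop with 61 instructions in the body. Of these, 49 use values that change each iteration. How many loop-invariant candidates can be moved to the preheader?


Invariant candidates = total - loop-dependent
= 61 - 49 = 12

12


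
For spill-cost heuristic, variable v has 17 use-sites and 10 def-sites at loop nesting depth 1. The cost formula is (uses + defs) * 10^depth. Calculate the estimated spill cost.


uses + defs = 17 + 10 = 27
10^1 = 10
Spill cost = 27 * 10 = 270

270


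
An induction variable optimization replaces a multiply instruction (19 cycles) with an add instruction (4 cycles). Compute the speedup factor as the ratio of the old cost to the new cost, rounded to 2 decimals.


Ratio = mult_cost / add_cost = 19 / 4 = 4.75

4.75


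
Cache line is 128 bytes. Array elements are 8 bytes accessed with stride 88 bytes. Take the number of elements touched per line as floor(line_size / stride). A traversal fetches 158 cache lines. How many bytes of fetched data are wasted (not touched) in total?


Elements per line = floor(128 / 88) = 1
Bytes used per line = 1 * 8 = 8
Wasted per line = 128 - 8 = 120
Total wasted = 120 * 158 = 18960

18960


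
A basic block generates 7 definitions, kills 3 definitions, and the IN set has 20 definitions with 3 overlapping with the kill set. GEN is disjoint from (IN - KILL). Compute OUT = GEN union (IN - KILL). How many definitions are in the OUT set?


IN - KILL: 20 - 3 = 17 surviving definitions
OUT = GEN + surviving = 7 + 17 = 24

24


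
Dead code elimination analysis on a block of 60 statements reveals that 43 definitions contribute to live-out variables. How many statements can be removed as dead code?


Dead code = total statements - live definitions
= 60 - 43 = 17

17


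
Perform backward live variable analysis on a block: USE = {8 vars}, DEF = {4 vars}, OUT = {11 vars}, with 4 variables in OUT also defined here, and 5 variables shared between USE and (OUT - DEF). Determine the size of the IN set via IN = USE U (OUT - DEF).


OUT - DEF: 11 - 4 = 7
|IN| = |USE| + |OUT - DEF| - |USE ∩ (OUT - DEF)| = 8 + 7 - 5 = 10

10


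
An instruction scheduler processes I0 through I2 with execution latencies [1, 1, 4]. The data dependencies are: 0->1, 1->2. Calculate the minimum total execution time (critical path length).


Compute longest path through dependency graph: dist(Ik) = max over predecessors of dist + latency(Ik).
dist(I0) = latency 1 = 1
dist(I1) = dist(I0) + 1 = 1 + 1 = 2
dist(I2) = dist(I1) + 4 = 2 + 4 = 6
Critical path = max dist = 6

6


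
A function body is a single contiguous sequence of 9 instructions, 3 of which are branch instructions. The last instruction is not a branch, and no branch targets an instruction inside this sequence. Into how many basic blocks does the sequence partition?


With no in-sequence branch targets, the leaders are the first instruction plus the instruction after each branch.
Number of basic blocks = branches + 1
= 3 + 1 = 4

4


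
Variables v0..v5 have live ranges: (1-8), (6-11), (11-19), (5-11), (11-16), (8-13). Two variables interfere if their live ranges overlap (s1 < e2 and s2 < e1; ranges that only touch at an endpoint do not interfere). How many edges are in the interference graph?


Check all pairs for overlapping intervals.
Two intervals (s1,e1) and (s2,e2) overlap if s1 < e2 and s2 < e1.
v0 (1-8) vs v1..v5: overlaps v1, v3 -> 2
v1 (6-11) vs v2..v5: overlaps v3, v5 -> 2
v2 (11-19) vs v3..v5: overlaps v4, v5 -> 2
v3 (5-11) vs v4..v5: overlaps v5 -> 1
v4 (11-16) vs v5: overlaps v5 -> 1
Total overlapping pairs = 2 + 2 + 2 + 1 + 1 = 8

8


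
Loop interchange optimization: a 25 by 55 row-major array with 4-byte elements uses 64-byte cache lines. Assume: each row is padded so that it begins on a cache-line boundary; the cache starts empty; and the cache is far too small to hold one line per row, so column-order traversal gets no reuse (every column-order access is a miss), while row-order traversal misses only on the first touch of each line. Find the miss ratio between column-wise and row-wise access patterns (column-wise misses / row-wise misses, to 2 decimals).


Each row occupies 55 * 4 = 220 bytes and starts on a line boundary, so it spans ceil(220 / 64) = 4 cache lines.
Row-major traversal misses (one per line touched): 25 * ceil(55 * 4 / 64) = 100
Column-major traversal misses (no reuse, every access misses): 25 * 55 = 1375
Ratio = 1375 / 100 = 13.75

13.75


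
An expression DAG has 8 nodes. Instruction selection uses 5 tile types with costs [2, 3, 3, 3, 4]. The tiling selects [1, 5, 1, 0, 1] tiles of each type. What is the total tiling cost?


Total cost = sum(count_i * cost_i)
= 1*2 + 5*3 + 1*3 + 0*3 + 1*4
= 24

24


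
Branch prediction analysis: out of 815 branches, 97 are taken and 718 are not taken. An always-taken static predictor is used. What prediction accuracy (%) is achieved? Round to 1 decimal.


Predictor: always-taken
Correct predictions = 97
Accuracy = 97 / 815 * 100 = 11.9%

11.9


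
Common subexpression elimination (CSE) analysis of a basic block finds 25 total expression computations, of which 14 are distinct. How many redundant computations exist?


CSE count = total expressions - unique expressions
= 25 - 14 = 11

11


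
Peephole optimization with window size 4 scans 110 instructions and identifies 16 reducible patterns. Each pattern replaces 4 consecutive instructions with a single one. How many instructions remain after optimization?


Each match removes 3 instructions.
Total removed = 16 * 3 = 48
Remaining = 110 - 48 = 62

62


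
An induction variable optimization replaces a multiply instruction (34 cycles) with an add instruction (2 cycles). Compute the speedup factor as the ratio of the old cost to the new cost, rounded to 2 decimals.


Ratio = mult_cost / add_cost = 34 / 2 = 17.0

17.0


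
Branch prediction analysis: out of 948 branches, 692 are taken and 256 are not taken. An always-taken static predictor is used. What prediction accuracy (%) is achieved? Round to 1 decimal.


Predictor: always-taken
Correct predictions = 692
Accuracy = 692 / 948 * 100 = 73.0%

73.0


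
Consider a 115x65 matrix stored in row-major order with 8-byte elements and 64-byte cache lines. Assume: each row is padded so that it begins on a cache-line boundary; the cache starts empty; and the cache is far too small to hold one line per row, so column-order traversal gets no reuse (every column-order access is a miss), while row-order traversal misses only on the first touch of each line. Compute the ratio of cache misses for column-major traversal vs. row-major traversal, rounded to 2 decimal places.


Each row occupies 65 * 8 = 520 bytes and starts on a line boundary, so it spans ceil(520 / 64) = 9 cache lines.
Row-major traversal misses (one per line touched): 115 * ceil(65 * 8 / 64) = 1035
Column-major traversal misses (no reuse, every access misses): 115 * 65 = 7475
Ratio = 7475 / 1035 = 7.22

7.22


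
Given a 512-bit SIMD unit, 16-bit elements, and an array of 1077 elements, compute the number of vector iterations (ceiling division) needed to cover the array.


Width = 512 / 16 = 32 elements per vector op
Iterations = ceil(1077 / 32) = 34

34


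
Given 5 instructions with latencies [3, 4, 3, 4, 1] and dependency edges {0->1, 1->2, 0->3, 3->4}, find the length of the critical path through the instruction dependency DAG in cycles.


Compute longest path through dependency graph: dist(Ik) = max over predecessors of dist + latency(Ik).
dist(I0) = latency 3 = 3
dist(I1) = dist(I0) + 4 = 3 + 4 = 7
dist(I2) = dist(I1) + 3 = 7 + 3 = 10
dist(I3) = dist(I0) + 4 = 3 + 4 = 7
dist(I4) = dist(I3) + 1 = 7 + 1 = 8
Critical path = max dist = 10

10


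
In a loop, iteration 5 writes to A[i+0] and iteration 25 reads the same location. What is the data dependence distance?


Distance = read iteration - write iteration
= 25 - 5 = 20

20


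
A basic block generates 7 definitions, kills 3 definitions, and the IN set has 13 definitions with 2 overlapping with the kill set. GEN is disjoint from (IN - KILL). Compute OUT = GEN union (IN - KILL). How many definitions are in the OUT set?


IN - KILL: 13 - 2 = 11 surviving definitions
OUT = GEN + surviving = 7 + 11 = 18

18


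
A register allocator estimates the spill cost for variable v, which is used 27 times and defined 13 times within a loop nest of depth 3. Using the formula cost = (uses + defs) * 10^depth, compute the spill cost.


uses + defs = 27 + 13 = 40
10^3 = 1000
Spill cost = 40 * 1000 = 40000

40000


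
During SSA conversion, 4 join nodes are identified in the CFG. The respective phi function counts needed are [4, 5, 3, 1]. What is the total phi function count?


Total phi functions = sum of phi functions at each join node
= 4 + 5 + 3 + 1 = 13

13


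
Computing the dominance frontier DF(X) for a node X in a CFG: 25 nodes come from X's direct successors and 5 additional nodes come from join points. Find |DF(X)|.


DF(X) = direct successor contributions + join point contributions
= 25 + 5 = 30

30


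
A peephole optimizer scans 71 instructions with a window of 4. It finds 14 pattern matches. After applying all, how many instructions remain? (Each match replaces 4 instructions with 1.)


Each match removes 3 instructions.
Total removed = 14 * 3 = 42
Remaining = 71 - 42 = 29

29


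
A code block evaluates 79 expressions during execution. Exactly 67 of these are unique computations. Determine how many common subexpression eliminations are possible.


CSE count = total expressions - unique expressions
= 79 - 67 = 12

12


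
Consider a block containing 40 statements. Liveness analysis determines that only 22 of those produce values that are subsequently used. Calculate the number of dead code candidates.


Dead code = total statements - live definitions
= 40 - 22 = 18

18


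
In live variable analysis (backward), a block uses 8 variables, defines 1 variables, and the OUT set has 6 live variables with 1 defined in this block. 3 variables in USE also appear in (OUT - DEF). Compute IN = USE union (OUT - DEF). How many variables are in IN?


OUT - DEF: 6 - 1 = 5
|IN| = |USE| + |OUT - DEF| - |USE ∩ (OUT - DEF)| = 8 + 5 - 3 = 10

10


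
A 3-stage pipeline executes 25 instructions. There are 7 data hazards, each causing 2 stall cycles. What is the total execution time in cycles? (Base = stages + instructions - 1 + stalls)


Base cycles = 3 + 25 - 1 = 27
Total stalls = 7 * 2 = 14
Total = 27 + 14 = 41

41


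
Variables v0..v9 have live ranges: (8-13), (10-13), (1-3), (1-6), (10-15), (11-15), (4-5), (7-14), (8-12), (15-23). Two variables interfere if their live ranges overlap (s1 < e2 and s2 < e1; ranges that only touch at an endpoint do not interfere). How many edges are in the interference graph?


Check all pairs for overlapping intervals.
Two intervals (s1,e1) and (s2,e2) overlap if s1 < e2 and s2 < e1.
v0 (8-13) vs v1..v9: overlaps v1, v4, v5, v7, v8 -> 5
v1 (10-13) vs v2..v9: overlaps v4, v5, v7, v8 -> 4
v2 (1-3) vs v3..v9: overlaps v3 -> 1
v3 (1-6) vs v4..v9: overlaps v6 -> 1
v4 (10-15) vs v5..v9: overlaps v5, v7, v8 -> 3
v5 (11-15) vs v6..v9: overlaps v7, v8 -> 2
v6 (4-5) vs v7..v9: overlaps none -> 0
v7 (7-14) vs v8..v9: overlaps v8 -> 1
v8 (8-12) vs v9: overlaps none -> 0
Total overlapping pairs = 5 + 4 + 1 + 1 + 3 + 2 + 0 + 1 + 0 = 17

17


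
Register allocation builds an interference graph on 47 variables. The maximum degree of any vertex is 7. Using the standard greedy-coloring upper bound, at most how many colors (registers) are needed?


Greedy coloring never needs more than (max_degree + 1) colors: when coloring a vertex, at most max_degree neighbors are already colored.
Upper bound = 7 + 1 = 8

8


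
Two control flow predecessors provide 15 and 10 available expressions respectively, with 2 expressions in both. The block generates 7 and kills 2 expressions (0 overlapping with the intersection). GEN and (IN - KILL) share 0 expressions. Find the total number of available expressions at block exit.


IN = intersection of predecessors = 2
IN - KILL = 2 - 0 = 2
|OUT| = |GEN| + |IN - KILL| - |GEN ∩ (IN - KILL)| = 7 + 2 - 0 = 9

9


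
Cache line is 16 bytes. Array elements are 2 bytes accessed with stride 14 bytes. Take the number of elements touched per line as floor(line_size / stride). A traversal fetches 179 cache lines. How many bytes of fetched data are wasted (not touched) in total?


Elements per line = floor(16 / 14) = 1
Bytes used per line = 1 * 2 = 2
Wasted per line = 16 - 2 = 14
Total wasted = 14 * 179 = 2506

2506


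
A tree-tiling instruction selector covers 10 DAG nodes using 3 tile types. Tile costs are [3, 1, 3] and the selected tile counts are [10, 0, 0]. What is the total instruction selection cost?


Total cost = sum(count_i * cost_i)
= 10*3 + 0*1 + 0*3
= 30

30


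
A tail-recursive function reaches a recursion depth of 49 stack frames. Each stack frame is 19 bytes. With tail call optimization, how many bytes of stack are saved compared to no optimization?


Without TCO: 49 * 19 = 931 bytes
With TCO: reuse 1 frame = 19 bytes
Savings = 931 - 19 = 912

912


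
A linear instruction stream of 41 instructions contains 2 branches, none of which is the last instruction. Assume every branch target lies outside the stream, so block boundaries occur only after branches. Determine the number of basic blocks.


With no in-sequence branch targets, the leaders are the first instruction plus the instruction after each branch.
Number of basic blocks = branches + 1
= 2 + 1 = 3

3


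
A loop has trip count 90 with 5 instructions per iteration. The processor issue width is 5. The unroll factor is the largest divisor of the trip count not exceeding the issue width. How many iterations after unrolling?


Largest divisor of 90 <= 5 is 5
New iterations = 90 / 5 = 18

18


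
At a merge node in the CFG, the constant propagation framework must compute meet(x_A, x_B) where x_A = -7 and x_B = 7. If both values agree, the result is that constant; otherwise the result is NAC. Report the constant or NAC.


Meet operation: if both paths give the same constant, result is that constant; if they differ, result is NAC (not-a-constant).
Path A: -7, Path B: 7 -> differ
Result: not-a-constant -> NAC

NAC
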